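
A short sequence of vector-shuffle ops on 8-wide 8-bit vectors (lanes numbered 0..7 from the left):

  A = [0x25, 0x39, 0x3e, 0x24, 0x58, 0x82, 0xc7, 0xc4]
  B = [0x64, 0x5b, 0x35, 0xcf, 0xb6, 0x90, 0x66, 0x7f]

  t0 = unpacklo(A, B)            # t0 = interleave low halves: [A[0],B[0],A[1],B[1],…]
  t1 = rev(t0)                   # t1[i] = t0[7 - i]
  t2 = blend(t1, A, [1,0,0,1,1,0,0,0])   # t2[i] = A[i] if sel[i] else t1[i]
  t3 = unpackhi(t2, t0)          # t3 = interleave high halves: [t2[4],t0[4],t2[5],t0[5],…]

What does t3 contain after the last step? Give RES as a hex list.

RES = [0x58, 0x3e, 0x39, 0x35, 0x64, 0x24, 0x25, 0xcf]

  t0: 25 64 39 5b 3e 35 24 cf
  t1: cf 24 35 3e 5b 39 64 25
  t2: 25 24 35 24 58 39 64 25
  t3: 58 3e 39 35 64 24 25 cf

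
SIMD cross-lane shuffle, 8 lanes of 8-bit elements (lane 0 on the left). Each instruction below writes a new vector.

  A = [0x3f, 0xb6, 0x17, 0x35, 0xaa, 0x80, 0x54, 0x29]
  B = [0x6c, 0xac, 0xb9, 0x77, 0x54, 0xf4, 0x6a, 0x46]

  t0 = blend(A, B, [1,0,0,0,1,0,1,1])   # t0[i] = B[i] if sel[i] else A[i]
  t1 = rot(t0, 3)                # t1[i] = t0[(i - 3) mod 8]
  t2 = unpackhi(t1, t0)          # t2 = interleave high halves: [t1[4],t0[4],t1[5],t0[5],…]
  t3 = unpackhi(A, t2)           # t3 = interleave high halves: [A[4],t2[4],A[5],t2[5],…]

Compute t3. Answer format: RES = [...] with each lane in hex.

→ t0 |6c|b6|17|35|54|80|6a|46|
→ t1 |80|6a|46|6c|b6|17|35|54|
→ t2 |b6|54|17|80|35|6a|54|46|
→ t3 |aa|35|80|6a|54|54|29|46|

RES = [ 0xaa  0x35  0x80  0x6a  0x54  0x54  0x29  0x46 ]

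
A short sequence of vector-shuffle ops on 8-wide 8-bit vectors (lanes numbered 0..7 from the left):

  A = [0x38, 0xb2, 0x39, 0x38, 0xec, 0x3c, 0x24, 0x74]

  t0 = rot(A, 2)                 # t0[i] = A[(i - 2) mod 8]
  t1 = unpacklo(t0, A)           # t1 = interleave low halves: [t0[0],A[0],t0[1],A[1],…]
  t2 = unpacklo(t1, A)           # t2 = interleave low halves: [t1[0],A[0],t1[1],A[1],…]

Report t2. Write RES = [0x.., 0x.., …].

RES = [0x24, 0x38, 0x38, 0xb2, 0x74, 0x39, 0xb2, 0x38]

  t0: 24 74 38 b2 39 38 ec 3c
  t1: 24 38 74 b2 38 39 b2 38
  t2: 24 38 38 b2 74 39 b2 38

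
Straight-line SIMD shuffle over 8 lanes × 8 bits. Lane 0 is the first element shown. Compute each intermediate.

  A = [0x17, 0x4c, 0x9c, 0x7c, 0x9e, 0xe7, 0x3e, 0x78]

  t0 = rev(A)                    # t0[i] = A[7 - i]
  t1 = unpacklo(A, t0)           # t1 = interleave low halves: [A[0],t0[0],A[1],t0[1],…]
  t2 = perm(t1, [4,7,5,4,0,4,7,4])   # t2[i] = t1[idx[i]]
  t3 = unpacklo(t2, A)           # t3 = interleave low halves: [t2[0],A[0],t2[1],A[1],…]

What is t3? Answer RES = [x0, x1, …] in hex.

→ t0 |78|3e|e7|9e|7c|9c|4c|17|
→ t1 |17|78|4c|3e|9c|e7|7c|9e|
→ t2 |9c|9e|e7|9c|17|9c|9e|9c|
→ t3 |9c|17|9e|4c|e7|9c|9c|7c|

RES = [0x9c, 0x17, 0x9e, 0x4c, 0xe7, 0x9c, 0x9c, 0x7c]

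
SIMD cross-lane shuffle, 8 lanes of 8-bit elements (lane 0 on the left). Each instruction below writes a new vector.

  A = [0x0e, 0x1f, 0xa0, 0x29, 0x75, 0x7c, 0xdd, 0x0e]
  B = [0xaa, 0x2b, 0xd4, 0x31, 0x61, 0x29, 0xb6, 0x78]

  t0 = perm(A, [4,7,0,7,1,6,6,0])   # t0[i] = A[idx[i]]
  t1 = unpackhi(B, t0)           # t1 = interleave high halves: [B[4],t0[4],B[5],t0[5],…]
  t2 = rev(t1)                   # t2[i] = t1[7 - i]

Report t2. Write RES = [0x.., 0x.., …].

RES = [0x0e, 0x78, 0xdd, 0xb6, 0xdd, 0x29, 0x1f, 0x61]

t0 = [0x75, 0x0e, 0x0e, 0x0e, 0x1f, 0xdd, 0xdd, 0x0e]
t1 = [0x61, 0x1f, 0x29, 0xdd, 0xb6, 0xdd, 0x78, 0x0e]
t2 = [0x0e, 0x78, 0xdd, 0xb6, 0xdd, 0x29, 0x1f, 0x61]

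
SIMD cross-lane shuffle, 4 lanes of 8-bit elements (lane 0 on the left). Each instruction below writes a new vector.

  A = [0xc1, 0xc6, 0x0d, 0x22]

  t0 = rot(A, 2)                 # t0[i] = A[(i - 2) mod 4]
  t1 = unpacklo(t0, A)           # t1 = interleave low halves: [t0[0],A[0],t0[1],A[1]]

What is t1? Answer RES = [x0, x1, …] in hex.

→ t0 |0d|22|c1|c6|
→ t1 |0d|c1|22|c6|

RES = [ 0x0d  0xc1  0x22  0xc6 ]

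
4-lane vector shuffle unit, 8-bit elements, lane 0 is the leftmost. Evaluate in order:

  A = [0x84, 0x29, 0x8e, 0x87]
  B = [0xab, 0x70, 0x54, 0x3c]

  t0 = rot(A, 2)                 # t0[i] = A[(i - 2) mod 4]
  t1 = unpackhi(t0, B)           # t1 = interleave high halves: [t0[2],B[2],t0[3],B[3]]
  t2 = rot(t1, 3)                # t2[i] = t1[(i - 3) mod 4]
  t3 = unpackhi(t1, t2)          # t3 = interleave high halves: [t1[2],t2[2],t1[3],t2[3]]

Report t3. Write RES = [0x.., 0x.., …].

RES = [ 0x29  0x3c  0x3c  0x84 ]

→ t0 |8e|87|84|29|
→ t1 |84|54|29|3c|
→ t2 |54|29|3c|84|
→ t3 |29|3c|3c|84|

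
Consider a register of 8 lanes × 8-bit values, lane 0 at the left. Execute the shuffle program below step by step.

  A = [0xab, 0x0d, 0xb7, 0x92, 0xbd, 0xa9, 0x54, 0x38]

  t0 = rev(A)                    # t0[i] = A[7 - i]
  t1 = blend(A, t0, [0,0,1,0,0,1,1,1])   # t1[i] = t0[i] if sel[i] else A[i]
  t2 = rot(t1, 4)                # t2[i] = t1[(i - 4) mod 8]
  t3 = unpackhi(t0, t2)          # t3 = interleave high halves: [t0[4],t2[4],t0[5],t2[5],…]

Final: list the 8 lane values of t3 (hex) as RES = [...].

t0 = [0x38, 0x54, 0xa9, 0xbd, 0x92, 0xb7, 0x0d, 0xab]
t1 = [0xab, 0x0d, 0xa9, 0x92, 0xbd, 0xb7, 0x0d, 0xab]
t2 = [0xbd, 0xb7, 0x0d, 0xab, 0xab, 0x0d, 0xa9, 0x92]
t3 = [0x92, 0xab, 0xb7, 0x0d, 0x0d, 0xa9, 0xab, 0x92]

RES = [0x92, 0xab, 0xb7, 0x0d, 0x0d, 0xa9, 0xab, 0x92]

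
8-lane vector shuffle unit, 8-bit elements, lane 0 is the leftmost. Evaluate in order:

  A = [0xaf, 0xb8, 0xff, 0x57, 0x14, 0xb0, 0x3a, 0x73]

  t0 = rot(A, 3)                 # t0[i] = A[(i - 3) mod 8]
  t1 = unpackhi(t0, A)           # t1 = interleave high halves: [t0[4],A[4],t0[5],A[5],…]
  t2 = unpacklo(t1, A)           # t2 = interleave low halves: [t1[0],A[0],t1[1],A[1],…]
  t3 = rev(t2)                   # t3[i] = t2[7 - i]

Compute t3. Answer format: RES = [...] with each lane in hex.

RES = [0x57, 0xb0, 0xff, 0xff, 0xb8, 0x14, 0xaf, 0xb8]

  t0: b0 3a 73 af b8 ff 57 14
  t1: b8 14 ff b0 57 3a 14 73
  t2: b8 af 14 b8 ff ff b0 57
  t3: 57 b0 ff ff b8 14 af b8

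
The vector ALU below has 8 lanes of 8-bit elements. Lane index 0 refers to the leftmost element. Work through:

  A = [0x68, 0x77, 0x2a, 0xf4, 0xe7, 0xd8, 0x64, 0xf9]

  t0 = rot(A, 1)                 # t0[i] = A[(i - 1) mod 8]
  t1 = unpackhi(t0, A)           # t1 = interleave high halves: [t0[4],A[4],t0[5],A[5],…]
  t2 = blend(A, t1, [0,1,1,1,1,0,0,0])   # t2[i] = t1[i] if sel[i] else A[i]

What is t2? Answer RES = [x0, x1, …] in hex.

RES = [ 0x68  0xe7  0xe7  0xd8  0xd8  0xd8  0x64  0xf9 ]

→ t0 |f9|68|77|2a|f4|e7|d8|64|
→ t1 |f4|e7|e7|d8|d8|64|64|f9|
→ t2 |68|e7|e7|d8|d8|d8|64|f9|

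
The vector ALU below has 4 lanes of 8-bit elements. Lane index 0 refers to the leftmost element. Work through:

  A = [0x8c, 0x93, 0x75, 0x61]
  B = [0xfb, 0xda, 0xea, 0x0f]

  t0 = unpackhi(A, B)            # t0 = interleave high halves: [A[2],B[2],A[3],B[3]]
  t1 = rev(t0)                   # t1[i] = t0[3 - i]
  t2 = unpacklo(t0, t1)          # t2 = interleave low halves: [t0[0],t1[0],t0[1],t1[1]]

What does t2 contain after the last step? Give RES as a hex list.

t0 = [0x75, 0xea, 0x61, 0x0f]
t1 = [0x0f, 0x61, 0xea, 0x75]
t2 = [0x75, 0x0f, 0xea, 0x61]

RES = [0x75, 0x0f, 0xea, 0x61]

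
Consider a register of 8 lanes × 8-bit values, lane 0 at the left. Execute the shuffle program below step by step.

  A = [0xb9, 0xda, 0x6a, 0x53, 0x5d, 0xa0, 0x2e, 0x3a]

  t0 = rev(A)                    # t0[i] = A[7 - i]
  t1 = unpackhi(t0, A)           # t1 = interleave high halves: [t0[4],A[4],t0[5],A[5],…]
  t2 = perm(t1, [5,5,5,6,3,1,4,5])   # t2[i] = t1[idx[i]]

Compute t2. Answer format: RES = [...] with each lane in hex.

RES = [0x2e, 0x2e, 0x2e, 0xb9, 0xa0, 0x5d, 0xda, 0x2e]

t0 = [0x3a, 0x2e, 0xa0, 0x5d, 0x53, 0x6a, 0xda, 0xb9]
t1 = [0x53, 0x5d, 0x6a, 0xa0, 0xda, 0x2e, 0xb9, 0x3a]
t2 = [0x2e, 0x2e, 0x2e, 0xb9, 0xa0, 0x5d, 0xda, 0x2e]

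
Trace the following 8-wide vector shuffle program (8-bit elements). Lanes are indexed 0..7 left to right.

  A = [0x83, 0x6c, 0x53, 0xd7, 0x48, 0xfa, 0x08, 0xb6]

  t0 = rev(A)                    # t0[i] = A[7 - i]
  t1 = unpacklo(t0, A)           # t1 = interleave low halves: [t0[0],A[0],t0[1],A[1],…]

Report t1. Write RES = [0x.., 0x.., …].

  t0: b6 08 fa 48 d7 53 6c 83
  t1: b6 83 08 6c fa 53 48 d7

RES = [0xb6, 0x83, 0x08, 0x6c, 0xfa, 0x53, 0x48, 0xd7]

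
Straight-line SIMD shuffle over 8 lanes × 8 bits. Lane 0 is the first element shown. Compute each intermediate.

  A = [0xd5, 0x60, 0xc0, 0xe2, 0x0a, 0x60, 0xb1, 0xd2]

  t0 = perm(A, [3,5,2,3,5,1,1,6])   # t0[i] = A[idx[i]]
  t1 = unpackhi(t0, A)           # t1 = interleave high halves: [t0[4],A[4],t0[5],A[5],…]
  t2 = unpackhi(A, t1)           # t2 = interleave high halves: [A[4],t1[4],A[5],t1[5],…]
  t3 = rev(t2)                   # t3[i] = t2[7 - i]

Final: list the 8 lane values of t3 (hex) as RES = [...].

→ t0 |e2|60|c0|e2|60|60|60|b1|
→ t1 |60|0a|60|60|60|b1|b1|d2|
→ t2 |0a|60|60|b1|b1|b1|d2|d2|
→ t3 |d2|d2|b1|b1|b1|60|60|0a|

RES = [ 0xd2  0xd2  0xb1  0xb1  0xb1  0x60  0x60  0x0a ]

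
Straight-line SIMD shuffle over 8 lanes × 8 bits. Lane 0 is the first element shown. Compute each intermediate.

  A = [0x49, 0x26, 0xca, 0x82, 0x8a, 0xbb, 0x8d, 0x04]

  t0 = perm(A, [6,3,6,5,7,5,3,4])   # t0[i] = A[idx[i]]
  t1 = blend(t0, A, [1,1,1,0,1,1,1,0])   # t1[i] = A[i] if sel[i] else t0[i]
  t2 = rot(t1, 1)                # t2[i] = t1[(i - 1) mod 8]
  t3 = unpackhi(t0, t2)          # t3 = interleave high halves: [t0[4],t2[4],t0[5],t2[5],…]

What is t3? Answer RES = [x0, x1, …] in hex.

RES = [0x04, 0xbb, 0xbb, 0x8a, 0x82, 0xbb, 0x8a, 0x8d]

→ t0 |8d|82|8d|bb|04|bb|82|8a|
→ t1 |49|26|ca|bb|8a|bb|8d|8a|
→ t2 |8a|49|26|ca|bb|8a|bb|8d|
→ t3 |04|bb|bb|8a|82|bb|8a|8d|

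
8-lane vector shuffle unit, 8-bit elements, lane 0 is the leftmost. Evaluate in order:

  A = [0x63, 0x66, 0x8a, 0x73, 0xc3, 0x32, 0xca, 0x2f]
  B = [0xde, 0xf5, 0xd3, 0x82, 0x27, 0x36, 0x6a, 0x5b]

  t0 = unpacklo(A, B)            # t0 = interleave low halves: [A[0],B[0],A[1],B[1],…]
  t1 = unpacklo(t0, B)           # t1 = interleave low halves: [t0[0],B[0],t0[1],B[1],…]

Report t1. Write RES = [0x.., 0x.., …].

t0 = [0x63, 0xde, 0x66, 0xf5, 0x8a, 0xd3, 0x73, 0x82]
t1 = [0x63, 0xde, 0xde, 0xf5, 0x66, 0xd3, 0xf5, 0x82]

RES = [ 0x63  0xde  0xde  0xf5  0x66  0xd3  0xf5  0x82 ]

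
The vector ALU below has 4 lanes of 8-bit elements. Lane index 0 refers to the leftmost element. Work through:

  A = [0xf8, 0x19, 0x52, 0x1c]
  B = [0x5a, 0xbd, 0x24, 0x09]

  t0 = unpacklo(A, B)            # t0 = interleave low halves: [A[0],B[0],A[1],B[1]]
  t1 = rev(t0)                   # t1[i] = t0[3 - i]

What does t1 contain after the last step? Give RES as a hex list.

t0 = [0xf8, 0x5a, 0x19, 0xbd]
t1 = [0xbd, 0x19, 0x5a, 0xf8]

RES = [ 0xbd  0x19  0x5a  0xf8 ]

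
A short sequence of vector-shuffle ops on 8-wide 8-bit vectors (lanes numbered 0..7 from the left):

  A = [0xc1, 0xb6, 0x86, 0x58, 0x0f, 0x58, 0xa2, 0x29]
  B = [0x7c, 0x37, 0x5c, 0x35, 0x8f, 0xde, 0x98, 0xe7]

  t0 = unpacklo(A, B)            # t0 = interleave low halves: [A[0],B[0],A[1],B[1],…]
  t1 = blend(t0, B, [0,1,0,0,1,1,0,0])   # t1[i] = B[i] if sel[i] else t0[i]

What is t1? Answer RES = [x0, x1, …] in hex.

t0 = [0xc1, 0x7c, 0xb6, 0x37, 0x86, 0x5c, 0x58, 0x35]
t1 = [0xc1, 0x37, 0xb6, 0x37, 0x8f, 0xde, 0x58, 0x35]

RES = [0xc1, 0x37, 0xb6, 0x37, 0x8f, 0xde, 0x58, 0x35]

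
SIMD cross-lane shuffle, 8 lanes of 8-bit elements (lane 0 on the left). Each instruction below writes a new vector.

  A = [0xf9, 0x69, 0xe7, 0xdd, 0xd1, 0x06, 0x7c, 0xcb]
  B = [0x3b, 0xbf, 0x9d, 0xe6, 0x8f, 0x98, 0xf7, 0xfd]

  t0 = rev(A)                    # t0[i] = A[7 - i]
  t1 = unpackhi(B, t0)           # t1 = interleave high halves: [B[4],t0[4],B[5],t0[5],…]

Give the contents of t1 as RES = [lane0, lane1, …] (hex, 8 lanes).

t0 = [0xcb, 0x7c, 0x06, 0xd1, 0xdd, 0xe7, 0x69, 0xf9]
t1 = [0x8f, 0xdd, 0x98, 0xe7, 0xf7, 0x69, 0xfd, 0xf9]

RES = [0x8f, 0xdd, 0x98, 0xe7, 0xf7, 0x69, 0xfd, 0xf9]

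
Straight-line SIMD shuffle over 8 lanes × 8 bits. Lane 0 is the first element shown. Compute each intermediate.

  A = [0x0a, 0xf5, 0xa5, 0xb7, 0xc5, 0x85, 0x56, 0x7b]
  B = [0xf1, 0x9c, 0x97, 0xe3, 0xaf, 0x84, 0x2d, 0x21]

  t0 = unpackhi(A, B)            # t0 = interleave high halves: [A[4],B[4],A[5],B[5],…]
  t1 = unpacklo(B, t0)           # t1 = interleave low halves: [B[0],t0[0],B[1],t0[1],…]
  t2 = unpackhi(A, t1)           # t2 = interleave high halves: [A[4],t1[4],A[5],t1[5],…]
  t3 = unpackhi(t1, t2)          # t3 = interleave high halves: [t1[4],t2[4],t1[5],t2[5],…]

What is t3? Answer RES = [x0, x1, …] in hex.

t0 = [0xc5, 0xaf, 0x85, 0x84, 0x56, 0x2d, 0x7b, 0x21]
t1 = [0xf1, 0xc5, 0x9c, 0xaf, 0x97, 0x85, 0xe3, 0x84]
t2 = [0xc5, 0x97, 0x85, 0x85, 0x56, 0xe3, 0x7b, 0x84]
t3 = [0x97, 0x56, 0x85, 0xe3, 0xe3, 0x7b, 0x84, 0x84]

RES = [0x97, 0x56, 0x85, 0xe3, 0xe3, 0x7b, 0x84, 0x84]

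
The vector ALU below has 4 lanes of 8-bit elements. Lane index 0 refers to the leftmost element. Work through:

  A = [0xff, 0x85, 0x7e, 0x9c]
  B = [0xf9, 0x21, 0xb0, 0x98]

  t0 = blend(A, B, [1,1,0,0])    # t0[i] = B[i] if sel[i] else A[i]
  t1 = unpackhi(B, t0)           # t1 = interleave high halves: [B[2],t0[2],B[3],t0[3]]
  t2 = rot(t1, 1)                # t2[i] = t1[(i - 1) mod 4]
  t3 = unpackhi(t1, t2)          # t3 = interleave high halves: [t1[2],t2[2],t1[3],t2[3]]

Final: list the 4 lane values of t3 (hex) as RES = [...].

RES = [0x98, 0x7e, 0x9c, 0x98]

  t0: f9 21 7e 9c
  t1: b0 7e 98 9c
  t2: 9c b0 7e 98
  t3: 98 7e 9c 98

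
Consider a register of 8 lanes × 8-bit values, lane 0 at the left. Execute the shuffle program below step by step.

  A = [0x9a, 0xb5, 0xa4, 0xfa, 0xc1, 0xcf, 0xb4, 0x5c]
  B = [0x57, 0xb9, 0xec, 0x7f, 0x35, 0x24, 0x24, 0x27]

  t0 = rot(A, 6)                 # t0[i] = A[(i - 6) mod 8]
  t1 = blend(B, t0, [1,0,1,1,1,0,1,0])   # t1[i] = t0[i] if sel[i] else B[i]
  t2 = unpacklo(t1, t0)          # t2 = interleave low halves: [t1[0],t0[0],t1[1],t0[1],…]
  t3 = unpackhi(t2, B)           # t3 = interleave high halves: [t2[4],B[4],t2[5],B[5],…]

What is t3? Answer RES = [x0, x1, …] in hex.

→ t0 |a4|fa|c1|cf|b4|5c|9a|b5|
→ t1 |a4|b9|c1|cf|b4|24|9a|27|
→ t2 |a4|a4|b9|fa|c1|c1|cf|cf|
→ t3 |c1|35|c1|24|cf|24|cf|27|

RES = [ 0xc1  0x35  0xc1  0x24  0xcf  0x24  0xcf  0x27 ]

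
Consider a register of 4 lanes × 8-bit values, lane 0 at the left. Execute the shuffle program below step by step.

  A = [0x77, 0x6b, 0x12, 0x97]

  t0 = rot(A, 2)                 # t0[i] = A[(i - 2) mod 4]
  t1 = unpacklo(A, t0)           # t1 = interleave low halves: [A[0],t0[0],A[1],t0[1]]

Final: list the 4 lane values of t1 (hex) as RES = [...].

  t0: 12 97 77 6b
  t1: 77 12 6b 97

RES = [0x77, 0x12, 0x6b, 0x97]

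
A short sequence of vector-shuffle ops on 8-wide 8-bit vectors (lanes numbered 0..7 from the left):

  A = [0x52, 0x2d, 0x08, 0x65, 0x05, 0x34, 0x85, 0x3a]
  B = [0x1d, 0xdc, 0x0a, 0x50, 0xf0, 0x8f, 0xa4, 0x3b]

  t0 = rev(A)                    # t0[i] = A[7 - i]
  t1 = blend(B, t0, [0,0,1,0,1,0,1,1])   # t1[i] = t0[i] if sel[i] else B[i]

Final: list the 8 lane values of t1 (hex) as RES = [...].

t0 = [0x3a, 0x85, 0x34, 0x05, 0x65, 0x08, 0x2d, 0x52]
t1 = [0x1d, 0xdc, 0x34, 0x50, 0x65, 0x8f, 0x2d, 0x52]

RES = [ 0x1d  0xdc  0x34  0x50  0x65  0x8f  0x2d  0x52 ]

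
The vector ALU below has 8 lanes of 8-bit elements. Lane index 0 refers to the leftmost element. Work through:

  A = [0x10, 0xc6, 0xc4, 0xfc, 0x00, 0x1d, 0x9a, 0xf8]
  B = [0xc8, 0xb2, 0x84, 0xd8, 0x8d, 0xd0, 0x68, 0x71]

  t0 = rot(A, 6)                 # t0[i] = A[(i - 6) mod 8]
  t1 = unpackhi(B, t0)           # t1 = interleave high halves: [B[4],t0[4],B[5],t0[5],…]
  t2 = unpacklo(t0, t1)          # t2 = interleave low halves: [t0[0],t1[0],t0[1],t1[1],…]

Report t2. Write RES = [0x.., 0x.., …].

t0 = [0xc4, 0xfc, 0x00, 0x1d, 0x9a, 0xf8, 0x10, 0xc6]
t1 = [0x8d, 0x9a, 0xd0, 0xf8, 0x68, 0x10, 0x71, 0xc6]
t2 = [0xc4, 0x8d, 0xfc, 0x9a, 0x00, 0xd0, 0x1d, 0xf8]

RES = [ 0xc4  0x8d  0xfc  0x9a  0x00  0xd0  0x1d  0xf8 ]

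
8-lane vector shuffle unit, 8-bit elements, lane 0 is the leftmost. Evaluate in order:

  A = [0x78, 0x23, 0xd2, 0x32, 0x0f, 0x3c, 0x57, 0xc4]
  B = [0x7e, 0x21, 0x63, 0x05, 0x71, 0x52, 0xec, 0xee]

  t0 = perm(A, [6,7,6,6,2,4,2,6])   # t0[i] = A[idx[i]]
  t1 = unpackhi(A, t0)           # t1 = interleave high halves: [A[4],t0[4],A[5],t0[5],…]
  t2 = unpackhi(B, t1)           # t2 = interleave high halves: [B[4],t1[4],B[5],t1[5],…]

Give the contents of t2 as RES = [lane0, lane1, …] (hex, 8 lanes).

RES = [0x71, 0x57, 0x52, 0xd2, 0xec, 0xc4, 0xee, 0x57]

→ t0 |57|c4|57|57|d2|0f|d2|57|
→ t1 |0f|d2|3c|0f|57|d2|c4|57|
→ t2 |71|57|52|d2|ec|c4|ee|57|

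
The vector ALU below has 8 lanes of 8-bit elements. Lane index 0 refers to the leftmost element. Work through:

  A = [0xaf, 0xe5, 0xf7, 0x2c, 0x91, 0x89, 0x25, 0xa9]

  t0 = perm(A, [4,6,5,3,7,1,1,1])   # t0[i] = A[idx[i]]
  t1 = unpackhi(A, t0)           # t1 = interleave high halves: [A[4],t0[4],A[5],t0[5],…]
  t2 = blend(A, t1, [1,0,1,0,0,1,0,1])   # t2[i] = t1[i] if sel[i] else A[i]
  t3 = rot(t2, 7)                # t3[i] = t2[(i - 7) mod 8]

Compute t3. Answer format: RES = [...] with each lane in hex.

RES = [ 0xe5  0x89  0x2c  0x91  0xe5  0x25  0xe5  0x91 ]

→ t0 |91|25|89|2c|a9|e5|e5|e5|
→ t1 |91|a9|89|e5|25|e5|a9|e5|
→ t2 |91|e5|89|2c|91|e5|25|e5|
→ t3 |e5|89|2c|91|e5|25|e5|91|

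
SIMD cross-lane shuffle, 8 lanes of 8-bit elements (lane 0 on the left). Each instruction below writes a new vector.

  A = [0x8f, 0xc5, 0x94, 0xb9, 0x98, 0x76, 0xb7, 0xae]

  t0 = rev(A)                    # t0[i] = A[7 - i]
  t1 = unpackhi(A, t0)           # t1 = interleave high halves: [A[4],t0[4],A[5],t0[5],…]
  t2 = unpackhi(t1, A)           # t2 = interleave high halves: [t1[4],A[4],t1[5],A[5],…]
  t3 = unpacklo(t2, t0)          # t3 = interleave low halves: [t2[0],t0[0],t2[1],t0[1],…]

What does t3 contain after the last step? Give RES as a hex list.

RES = [0xb7, 0xae, 0x98, 0xb7, 0xc5, 0x76, 0x76, 0x98]

  t0: ae b7 76 98 b9 94 c5 8f
  t1: 98 b9 76 94 b7 c5 ae 8f
  t2: b7 98 c5 76 ae b7 8f ae
  t3: b7 ae 98 b7 c5 76 76 98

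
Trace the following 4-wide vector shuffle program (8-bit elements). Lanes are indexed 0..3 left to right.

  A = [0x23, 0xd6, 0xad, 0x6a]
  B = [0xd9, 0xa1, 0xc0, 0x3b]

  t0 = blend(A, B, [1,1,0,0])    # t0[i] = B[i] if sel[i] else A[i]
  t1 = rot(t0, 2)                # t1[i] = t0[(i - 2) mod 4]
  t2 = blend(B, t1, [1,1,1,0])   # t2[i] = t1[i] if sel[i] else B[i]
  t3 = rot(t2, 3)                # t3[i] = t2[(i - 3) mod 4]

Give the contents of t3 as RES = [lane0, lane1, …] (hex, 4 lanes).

  t0: d9 a1 ad 6a
  t1: ad 6a d9 a1
  t2: ad 6a d9 3b
  t3: 6a d9 3b ad

RES = [0x6a, 0xd9, 0x3b, 0xad]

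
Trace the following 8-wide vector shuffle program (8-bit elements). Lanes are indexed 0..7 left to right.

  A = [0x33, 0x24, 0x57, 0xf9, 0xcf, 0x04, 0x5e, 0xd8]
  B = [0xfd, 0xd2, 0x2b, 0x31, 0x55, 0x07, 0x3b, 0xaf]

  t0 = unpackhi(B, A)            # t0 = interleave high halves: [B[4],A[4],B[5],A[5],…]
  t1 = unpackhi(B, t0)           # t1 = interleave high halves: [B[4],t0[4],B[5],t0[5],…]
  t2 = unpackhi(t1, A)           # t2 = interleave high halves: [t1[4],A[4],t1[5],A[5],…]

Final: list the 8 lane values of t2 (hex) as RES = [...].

t0 = [0x55, 0xcf, 0x07, 0x04, 0x3b, 0x5e, 0xaf, 0xd8]
t1 = [0x55, 0x3b, 0x07, 0x5e, 0x3b, 0xaf, 0xaf, 0xd8]
t2 = [0x3b, 0xcf, 0xaf, 0x04, 0xaf, 0x5e, 0xd8, 0xd8]

RES = [0x3b, 0xcf, 0xaf, 0x04, 0xaf, 0x5e, 0xd8, 0xd8]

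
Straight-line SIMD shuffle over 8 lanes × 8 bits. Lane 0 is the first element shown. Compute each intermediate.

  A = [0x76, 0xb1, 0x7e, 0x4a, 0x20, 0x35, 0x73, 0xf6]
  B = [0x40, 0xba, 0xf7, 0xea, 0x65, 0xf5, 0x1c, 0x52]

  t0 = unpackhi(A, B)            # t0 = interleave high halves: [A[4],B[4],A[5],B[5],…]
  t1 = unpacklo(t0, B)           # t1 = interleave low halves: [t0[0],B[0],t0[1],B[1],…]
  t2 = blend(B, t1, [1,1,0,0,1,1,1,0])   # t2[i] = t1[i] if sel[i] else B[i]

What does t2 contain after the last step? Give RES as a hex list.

RES = [0x20, 0x40, 0xf7, 0xea, 0x35, 0xf7, 0xf5, 0x52]

→ t0 |20|65|35|f5|73|1c|f6|52|
→ t1 |20|40|65|ba|35|f7|f5|ea|
→ t2 |20|40|f7|ea|35|f7|f5|52|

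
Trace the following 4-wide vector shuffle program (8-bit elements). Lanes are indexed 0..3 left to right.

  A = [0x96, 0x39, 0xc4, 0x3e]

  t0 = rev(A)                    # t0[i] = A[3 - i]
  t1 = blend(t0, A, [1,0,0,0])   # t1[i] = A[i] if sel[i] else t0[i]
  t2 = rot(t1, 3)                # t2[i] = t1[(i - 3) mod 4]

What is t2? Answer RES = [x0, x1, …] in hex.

RES = [0xc4, 0x39, 0x96, 0x96]

  t0: 3e c4 39 96
  t1: 96 c4 39 96
  t2: c4 39 96 96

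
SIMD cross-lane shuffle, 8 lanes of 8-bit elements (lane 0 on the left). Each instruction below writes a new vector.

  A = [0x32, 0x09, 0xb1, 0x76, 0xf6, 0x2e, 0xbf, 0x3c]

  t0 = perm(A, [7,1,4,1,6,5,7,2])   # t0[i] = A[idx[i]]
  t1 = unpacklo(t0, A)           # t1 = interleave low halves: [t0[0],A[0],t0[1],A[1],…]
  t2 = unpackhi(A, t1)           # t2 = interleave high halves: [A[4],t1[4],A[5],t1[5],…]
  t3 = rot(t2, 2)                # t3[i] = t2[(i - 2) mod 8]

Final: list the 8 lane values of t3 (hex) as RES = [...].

RES = [ 0x3c  0x76  0xf6  0xf6  0x2e  0xb1  0xbf  0x09 ]

  t0: 3c 09 f6 09 bf 2e 3c b1
  t1: 3c 32 09 09 f6 b1 09 76
  t2: f6 f6 2e b1 bf 09 3c 76
  t3: 3c 76 f6 f6 2e b1 bf 09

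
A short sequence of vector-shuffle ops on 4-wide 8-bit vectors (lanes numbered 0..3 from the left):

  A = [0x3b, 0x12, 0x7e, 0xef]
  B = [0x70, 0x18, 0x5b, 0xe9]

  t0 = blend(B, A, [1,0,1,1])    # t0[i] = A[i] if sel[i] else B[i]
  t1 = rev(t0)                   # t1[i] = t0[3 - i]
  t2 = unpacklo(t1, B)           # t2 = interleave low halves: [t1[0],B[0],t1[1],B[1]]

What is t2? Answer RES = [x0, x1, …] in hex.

  t0: 3b 18 7e ef
  t1: ef 7e 18 3b
  t2: ef 70 7e 18

RES = [0xef, 0x70, 0x7e, 0x18]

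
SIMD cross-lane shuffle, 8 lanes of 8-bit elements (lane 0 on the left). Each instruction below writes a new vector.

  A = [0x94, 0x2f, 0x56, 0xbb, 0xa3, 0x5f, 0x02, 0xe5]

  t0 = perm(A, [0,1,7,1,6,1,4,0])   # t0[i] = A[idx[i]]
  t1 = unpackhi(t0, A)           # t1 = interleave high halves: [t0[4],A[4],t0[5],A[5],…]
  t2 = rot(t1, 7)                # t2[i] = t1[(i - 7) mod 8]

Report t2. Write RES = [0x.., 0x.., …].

RES = [ 0xa3  0x2f  0x5f  0xa3  0x02  0x94  0xe5  0x02 ]

  t0: 94 2f e5 2f 02 2f a3 94
  t1: 02 a3 2f 5f a3 02 94 e5
  t2: a3 2f 5f a3 02 94 e5 02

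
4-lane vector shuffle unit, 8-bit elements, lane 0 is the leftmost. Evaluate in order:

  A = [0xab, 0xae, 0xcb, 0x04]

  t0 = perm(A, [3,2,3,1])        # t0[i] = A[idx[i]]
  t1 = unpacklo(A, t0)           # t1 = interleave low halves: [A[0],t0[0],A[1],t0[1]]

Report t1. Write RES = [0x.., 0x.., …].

RES = [0xab, 0x04, 0xae, 0xcb]

  t0: 04 cb 04 ae
  t1: ab 04 ae cb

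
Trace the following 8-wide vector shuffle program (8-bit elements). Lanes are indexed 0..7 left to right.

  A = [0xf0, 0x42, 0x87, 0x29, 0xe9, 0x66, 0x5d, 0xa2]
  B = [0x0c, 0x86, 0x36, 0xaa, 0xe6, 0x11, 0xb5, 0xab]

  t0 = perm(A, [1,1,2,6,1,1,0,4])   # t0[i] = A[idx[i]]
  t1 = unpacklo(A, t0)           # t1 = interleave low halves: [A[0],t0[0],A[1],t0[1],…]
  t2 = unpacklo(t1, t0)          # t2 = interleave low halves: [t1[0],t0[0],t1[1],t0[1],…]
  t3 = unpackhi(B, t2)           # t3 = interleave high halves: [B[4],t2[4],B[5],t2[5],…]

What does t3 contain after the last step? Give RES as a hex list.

RES = [0xe6, 0x42, 0x11, 0x87, 0xb5, 0x42, 0xab, 0x5d]

t0 = [0x42, 0x42, 0x87, 0x5d, 0x42, 0x42, 0xf0, 0xe9]
t1 = [0xf0, 0x42, 0x42, 0x42, 0x87, 0x87, 0x29, 0x5d]
t2 = [0xf0, 0x42, 0x42, 0x42, 0x42, 0x87, 0x42, 0x5d]
t3 = [0xe6, 0x42, 0x11, 0x87, 0xb5, 0x42, 0xab, 0x5d]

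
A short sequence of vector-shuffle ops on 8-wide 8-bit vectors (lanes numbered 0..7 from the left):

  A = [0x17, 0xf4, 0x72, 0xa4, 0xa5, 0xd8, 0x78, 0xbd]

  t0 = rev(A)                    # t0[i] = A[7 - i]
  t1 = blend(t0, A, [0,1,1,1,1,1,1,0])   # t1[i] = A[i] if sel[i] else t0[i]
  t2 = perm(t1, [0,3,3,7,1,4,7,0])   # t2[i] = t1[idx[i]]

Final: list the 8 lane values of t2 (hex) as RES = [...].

RES = [ 0xbd  0xa4  0xa4  0x17  0xf4  0xa5  0x17  0xbd ]

→ t0 |bd|78|d8|a5|a4|72|f4|17|
→ t1 |bd|f4|72|a4|a5|d8|78|17|
→ t2 |bd|a4|a4|17|f4|a5|17|bd|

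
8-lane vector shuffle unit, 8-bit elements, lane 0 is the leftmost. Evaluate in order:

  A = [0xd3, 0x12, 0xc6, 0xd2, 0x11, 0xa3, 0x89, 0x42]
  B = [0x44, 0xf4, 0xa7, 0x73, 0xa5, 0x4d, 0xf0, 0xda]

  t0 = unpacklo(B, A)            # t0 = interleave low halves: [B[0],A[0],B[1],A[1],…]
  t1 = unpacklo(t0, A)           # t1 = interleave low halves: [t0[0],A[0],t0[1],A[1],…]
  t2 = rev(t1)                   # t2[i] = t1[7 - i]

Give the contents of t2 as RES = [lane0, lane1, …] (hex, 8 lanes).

RES = [0xd2, 0x12, 0xc6, 0xf4, 0x12, 0xd3, 0xd3, 0x44]

t0 = [0x44, 0xd3, 0xf4, 0x12, 0xa7, 0xc6, 0x73, 0xd2]
t1 = [0x44, 0xd3, 0xd3, 0x12, 0xf4, 0xc6, 0x12, 0xd2]
t2 = [0xd2, 0x12, 0xc6, 0xf4, 0x12, 0xd3, 0xd3, 0x44]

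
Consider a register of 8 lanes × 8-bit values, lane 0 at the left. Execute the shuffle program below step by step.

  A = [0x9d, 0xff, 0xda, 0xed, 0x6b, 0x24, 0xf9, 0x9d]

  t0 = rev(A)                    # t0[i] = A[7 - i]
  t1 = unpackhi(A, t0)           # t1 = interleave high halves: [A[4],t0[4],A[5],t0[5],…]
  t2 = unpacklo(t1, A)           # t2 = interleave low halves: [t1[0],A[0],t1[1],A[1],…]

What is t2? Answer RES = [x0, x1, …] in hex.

RES = [ 0x6b  0x9d  0xed  0xff  0x24  0xda  0xda  0xed ]

  t0: 9d f9 24 6b ed da ff 9d
  t1: 6b ed 24 da f9 ff 9d 9d
  t2: 6b 9d ed ff 24 da da ed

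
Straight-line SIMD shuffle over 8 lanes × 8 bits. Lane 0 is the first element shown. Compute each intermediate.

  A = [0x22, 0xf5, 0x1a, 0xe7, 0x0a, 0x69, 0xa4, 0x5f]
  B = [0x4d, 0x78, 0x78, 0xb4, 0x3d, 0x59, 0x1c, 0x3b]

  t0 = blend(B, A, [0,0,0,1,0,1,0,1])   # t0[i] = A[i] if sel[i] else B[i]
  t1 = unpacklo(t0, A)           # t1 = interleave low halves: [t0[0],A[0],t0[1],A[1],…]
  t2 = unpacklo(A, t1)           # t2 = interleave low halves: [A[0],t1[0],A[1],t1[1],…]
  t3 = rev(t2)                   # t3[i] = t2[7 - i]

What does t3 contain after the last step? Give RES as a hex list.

  t0: 4d 78 78 e7 3d 69 1c 5f
  t1: 4d 22 78 f5 78 1a e7 e7
  t2: 22 4d f5 22 1a 78 e7 f5
  t3: f5 e7 78 1a 22 f5 4d 22

RES = [0xf5, 0xe7, 0x78, 0x1a, 0x22, 0xf5, 0x4d, 0x22]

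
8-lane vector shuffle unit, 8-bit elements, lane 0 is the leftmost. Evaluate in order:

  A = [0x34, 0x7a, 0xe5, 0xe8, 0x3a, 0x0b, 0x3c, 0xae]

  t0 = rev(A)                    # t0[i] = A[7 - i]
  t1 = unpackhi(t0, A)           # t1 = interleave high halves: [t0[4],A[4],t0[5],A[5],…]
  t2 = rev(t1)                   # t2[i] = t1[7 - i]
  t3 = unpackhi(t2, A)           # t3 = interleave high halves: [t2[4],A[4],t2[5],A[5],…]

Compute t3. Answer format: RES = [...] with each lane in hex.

→ t0 |ae|3c|0b|3a|e8|e5|7a|34|
→ t1 |e8|3a|e5|0b|7a|3c|34|ae|
→ t2 |ae|34|3c|7a|0b|e5|3a|e8|
→ t3 |0b|3a|e5|0b|3a|3c|e8|ae|

RES = [ 0x0b  0x3a  0xe5  0x0b  0x3a  0x3c  0xe8  0xae ]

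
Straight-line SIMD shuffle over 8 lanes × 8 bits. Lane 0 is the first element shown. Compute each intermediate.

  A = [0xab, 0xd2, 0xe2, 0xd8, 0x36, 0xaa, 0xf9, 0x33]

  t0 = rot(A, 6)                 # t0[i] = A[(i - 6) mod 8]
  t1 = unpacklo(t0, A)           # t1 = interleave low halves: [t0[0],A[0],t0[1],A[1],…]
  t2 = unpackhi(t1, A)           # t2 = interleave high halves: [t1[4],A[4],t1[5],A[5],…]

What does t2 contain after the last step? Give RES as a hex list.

RES = [ 0x36  0x36  0xe2  0xaa  0xaa  0xf9  0xd8  0x33 ]

→ t0 |e2|d8|36|aa|f9|33|ab|d2|
→ t1 |e2|ab|d8|d2|36|e2|aa|d8|
→ t2 |36|36|e2|aa|aa|f9|d8|33|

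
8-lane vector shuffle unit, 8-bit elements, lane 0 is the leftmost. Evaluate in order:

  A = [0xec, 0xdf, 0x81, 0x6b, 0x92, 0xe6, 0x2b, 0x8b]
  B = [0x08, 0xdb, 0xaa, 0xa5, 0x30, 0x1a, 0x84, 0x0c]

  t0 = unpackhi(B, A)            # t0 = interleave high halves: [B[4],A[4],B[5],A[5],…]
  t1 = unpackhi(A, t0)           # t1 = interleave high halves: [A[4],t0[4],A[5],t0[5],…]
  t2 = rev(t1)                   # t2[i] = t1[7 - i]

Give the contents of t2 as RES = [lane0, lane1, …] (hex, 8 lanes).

RES = [0x8b, 0x8b, 0x0c, 0x2b, 0x2b, 0xe6, 0x84, 0x92]

  t0: 30 92 1a e6 84 2b 0c 8b
  t1: 92 84 e6 2b 2b 0c 8b 8b
  t2: 8b 8b 0c 2b 2b e6 84 92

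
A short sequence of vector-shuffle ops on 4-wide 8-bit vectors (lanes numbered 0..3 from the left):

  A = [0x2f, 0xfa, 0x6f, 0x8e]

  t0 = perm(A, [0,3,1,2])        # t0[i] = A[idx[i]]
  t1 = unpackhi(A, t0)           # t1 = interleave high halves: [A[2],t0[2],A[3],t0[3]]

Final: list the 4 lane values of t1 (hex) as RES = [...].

RES = [0x6f, 0xfa, 0x8e, 0x6f]

→ t0 |2f|8e|fa|6f|
→ t1 |6f|fa|8e|6f|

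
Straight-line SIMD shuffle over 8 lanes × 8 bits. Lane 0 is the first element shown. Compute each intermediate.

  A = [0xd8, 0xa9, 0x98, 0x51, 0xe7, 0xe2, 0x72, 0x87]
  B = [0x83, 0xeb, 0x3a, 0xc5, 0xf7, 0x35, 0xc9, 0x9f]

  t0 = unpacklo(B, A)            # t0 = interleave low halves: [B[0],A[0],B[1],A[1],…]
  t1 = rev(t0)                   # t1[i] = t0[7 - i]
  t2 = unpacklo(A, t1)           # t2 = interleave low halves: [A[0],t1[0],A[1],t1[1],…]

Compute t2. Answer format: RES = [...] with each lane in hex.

→ t0 |83|d8|eb|a9|3a|98|c5|51|
→ t1 |51|c5|98|3a|a9|eb|d8|83|
→ t2 |d8|51|a9|c5|98|98|51|3a|

RES = [0xd8, 0x51, 0xa9, 0xc5, 0x98, 0x98, 0x51, 0x3a]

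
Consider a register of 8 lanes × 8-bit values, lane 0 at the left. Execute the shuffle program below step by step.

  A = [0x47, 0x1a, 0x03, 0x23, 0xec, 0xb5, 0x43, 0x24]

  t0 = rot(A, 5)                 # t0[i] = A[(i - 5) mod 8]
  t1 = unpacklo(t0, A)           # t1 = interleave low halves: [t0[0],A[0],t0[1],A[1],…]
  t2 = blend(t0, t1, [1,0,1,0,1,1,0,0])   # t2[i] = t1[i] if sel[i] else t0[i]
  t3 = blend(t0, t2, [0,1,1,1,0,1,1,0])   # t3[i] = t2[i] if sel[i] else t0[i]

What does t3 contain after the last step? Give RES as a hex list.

RES = [ 0x23  0xec  0xec  0x43  0x24  0x03  0x1a  0x03 ]

→ t0 |23|ec|b5|43|24|47|1a|03|
→ t1 |23|47|ec|1a|b5|03|43|23|
→ t2 |23|ec|ec|43|b5|03|1a|03|
→ t3 |23|ec|ec|43|24|03|1a|03|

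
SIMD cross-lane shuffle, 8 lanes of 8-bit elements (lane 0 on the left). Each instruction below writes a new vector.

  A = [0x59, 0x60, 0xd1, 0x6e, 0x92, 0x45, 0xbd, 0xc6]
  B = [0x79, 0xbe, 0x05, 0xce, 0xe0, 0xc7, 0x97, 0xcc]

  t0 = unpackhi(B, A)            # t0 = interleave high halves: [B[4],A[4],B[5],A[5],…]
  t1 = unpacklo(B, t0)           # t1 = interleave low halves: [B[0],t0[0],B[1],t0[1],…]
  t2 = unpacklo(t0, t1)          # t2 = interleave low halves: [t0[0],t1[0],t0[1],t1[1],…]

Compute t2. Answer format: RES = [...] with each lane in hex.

RES = [0xe0, 0x79, 0x92, 0xe0, 0xc7, 0xbe, 0x45, 0x92]

t0 = [0xe0, 0x92, 0xc7, 0x45, 0x97, 0xbd, 0xcc, 0xc6]
t1 = [0x79, 0xe0, 0xbe, 0x92, 0x05, 0xc7, 0xce, 0x45]
t2 = [0xe0, 0x79, 0x92, 0xe0, 0xc7, 0xbe, 0x45, 0x92]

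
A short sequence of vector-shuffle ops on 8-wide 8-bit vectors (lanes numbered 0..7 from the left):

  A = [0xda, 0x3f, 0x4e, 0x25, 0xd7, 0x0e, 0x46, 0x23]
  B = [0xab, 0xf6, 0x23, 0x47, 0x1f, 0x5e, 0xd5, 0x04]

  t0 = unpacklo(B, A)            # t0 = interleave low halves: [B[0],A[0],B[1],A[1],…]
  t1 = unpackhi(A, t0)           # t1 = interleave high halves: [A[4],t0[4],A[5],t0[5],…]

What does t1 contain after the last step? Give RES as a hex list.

→ t0 |ab|da|f6|3f|23|4e|47|25|
→ t1 |d7|23|0e|4e|46|47|23|25|

RES = [0xd7, 0x23, 0x0e, 0x4e, 0x46, 0x47, 0x23, 0x25]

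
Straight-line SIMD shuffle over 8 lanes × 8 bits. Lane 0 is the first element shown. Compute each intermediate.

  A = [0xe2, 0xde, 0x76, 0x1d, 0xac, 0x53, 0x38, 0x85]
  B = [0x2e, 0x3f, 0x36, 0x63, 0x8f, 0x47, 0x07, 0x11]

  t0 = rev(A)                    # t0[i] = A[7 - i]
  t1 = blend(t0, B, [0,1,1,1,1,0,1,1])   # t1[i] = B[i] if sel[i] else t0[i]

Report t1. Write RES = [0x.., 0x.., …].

t0 = [0x85, 0x38, 0x53, 0xac, 0x1d, 0x76, 0xde, 0xe2]
t1 = [0x85, 0x3f, 0x36, 0x63, 0x8f, 0x76, 0x07, 0x11]

RES = [0x85, 0x3f, 0x36, 0x63, 0x8f, 0x76, 0x07, 0x11]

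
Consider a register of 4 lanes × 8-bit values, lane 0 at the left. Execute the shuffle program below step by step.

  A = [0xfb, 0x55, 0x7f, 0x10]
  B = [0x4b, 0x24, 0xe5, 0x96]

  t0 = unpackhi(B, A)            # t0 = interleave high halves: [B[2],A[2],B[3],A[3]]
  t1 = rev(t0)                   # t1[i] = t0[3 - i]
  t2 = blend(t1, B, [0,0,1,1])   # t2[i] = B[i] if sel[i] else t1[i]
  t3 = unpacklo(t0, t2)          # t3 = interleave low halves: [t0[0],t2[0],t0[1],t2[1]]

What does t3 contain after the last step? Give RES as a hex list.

RES = [0xe5, 0x10, 0x7f, 0x96]

  t0: e5 7f 96 10
  t1: 10 96 7f e5
  t2: 10 96 e5 96
  t3: e5 10 7f 96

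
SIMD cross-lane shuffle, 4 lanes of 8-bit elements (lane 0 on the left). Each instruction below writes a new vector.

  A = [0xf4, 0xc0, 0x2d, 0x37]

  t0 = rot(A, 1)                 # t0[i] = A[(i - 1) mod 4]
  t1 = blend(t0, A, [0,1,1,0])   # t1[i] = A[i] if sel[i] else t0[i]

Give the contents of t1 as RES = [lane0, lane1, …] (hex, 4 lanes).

  t0: 37 f4 c0 2d
  t1: 37 c0 2d 2d

RES = [0x37, 0xc0, 0x2d, 0x2d]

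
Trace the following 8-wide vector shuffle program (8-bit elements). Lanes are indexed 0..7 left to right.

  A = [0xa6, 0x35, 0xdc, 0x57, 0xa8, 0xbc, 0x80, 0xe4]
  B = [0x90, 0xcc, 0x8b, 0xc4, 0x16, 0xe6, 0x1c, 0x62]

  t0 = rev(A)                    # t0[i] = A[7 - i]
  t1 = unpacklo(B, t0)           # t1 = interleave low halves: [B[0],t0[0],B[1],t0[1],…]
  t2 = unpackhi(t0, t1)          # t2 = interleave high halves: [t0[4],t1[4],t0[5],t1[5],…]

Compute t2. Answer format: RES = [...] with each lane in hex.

RES = [ 0x57  0x8b  0xdc  0xbc  0x35  0xc4  0xa6  0xa8 ]

  t0: e4 80 bc a8 57 dc 35 a6
  t1: 90 e4 cc 80 8b bc c4 a8
  t2: 57 8b dc bc 35 c4 a6 a8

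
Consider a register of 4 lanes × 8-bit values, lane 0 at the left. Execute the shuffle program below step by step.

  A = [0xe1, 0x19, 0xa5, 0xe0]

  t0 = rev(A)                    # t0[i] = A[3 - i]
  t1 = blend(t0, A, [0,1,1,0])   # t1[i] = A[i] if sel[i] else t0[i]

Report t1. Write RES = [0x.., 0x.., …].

RES = [ 0xe0  0x19  0xa5  0xe1 ]

  t0: e0 a5 19 e1
  t1: e0 19 a5 e1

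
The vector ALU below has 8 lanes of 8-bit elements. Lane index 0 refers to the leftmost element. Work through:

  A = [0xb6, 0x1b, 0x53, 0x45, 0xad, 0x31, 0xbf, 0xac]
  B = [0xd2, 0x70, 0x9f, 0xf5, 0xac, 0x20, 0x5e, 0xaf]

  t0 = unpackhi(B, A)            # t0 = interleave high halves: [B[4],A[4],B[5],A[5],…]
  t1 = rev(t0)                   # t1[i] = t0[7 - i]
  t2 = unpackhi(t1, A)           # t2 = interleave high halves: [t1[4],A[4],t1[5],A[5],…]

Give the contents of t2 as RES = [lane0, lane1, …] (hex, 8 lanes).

  t0: ac ad 20 31 5e bf af ac
  t1: ac af bf 5e 31 20 ad ac
  t2: 31 ad 20 31 ad bf ac ac

RES = [ 0x31  0xad  0x20  0x31  0xad  0xbf  0xac  0xac ]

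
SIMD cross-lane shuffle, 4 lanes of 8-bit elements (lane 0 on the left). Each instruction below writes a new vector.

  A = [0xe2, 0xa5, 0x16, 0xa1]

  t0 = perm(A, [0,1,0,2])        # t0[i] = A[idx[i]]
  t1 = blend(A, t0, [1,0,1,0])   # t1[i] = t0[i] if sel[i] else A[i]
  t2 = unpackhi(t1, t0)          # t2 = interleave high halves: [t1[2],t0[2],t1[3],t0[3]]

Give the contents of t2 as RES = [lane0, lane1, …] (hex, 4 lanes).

RES = [0xe2, 0xe2, 0xa1, 0x16]

  t0: e2 a5 e2 16
  t1: e2 a5 e2 a1
  t2: e2 e2 a1 16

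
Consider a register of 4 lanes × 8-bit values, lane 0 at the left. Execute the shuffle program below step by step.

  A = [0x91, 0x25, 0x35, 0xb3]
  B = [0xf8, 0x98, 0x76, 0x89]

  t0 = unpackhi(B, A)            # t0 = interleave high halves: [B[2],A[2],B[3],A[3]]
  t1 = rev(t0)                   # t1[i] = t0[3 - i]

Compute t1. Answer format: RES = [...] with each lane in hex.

RES = [ 0xb3  0x89  0x35  0x76 ]

→ t0 |76|35|89|b3|
→ t1 |b3|89|35|76|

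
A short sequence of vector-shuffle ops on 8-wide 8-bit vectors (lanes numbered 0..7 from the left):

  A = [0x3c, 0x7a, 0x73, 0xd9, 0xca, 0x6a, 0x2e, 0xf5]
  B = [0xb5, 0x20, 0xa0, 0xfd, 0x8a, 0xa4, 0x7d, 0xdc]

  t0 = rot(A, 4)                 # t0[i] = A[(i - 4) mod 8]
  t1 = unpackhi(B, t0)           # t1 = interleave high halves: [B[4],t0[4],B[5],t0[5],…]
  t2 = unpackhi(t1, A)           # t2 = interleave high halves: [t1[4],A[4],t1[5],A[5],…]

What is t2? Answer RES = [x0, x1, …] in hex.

RES = [0x7d, 0xca, 0x73, 0x6a, 0xdc, 0x2e, 0xd9, 0xf5]

t0 = [0xca, 0x6a, 0x2e, 0xf5, 0x3c, 0x7a, 0x73, 0xd9]
t1 = [0x8a, 0x3c, 0xa4, 0x7a, 0x7d, 0x73, 0xdc, 0xd9]
t2 = [0x7d, 0xca, 0x73, 0x6a, 0xdc, 0x2e, 0xd9, 0xf5]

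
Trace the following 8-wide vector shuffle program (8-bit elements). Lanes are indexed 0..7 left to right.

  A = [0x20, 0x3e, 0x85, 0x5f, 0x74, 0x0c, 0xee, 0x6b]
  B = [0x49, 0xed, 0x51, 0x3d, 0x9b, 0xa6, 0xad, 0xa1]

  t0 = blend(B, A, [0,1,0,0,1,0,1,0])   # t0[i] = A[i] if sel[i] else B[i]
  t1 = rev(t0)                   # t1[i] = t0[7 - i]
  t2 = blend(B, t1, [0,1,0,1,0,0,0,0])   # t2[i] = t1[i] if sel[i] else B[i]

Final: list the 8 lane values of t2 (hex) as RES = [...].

  t0: 49 3e 51 3d 74 a6 ee a1
  t1: a1 ee a6 74 3d 51 3e 49
  t2: 49 ee 51 74 9b a6 ad a1

RES = [0x49, 0xee, 0x51, 0x74, 0x9b, 0xa6, 0xad, 0xa1]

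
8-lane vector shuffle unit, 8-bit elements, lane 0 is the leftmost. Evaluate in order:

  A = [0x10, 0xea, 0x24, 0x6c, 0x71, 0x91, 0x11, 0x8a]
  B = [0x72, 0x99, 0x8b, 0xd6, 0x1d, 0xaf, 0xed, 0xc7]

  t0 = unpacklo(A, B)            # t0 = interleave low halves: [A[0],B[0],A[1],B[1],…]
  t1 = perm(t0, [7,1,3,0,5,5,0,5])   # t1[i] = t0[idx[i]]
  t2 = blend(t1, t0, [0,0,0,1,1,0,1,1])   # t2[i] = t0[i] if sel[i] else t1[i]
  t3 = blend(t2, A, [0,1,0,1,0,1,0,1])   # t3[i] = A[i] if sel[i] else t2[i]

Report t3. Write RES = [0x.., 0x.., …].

RES = [0xd6, 0xea, 0x99, 0x6c, 0x24, 0x91, 0x6c, 0x8a]

  t0: 10 72 ea 99 24 8b 6c d6
  t1: d6 72 99 10 8b 8b 10 8b
  t2: d6 72 99 99 24 8b 6c d6
  t3: d6 ea 99 6c 24 91 6c 8a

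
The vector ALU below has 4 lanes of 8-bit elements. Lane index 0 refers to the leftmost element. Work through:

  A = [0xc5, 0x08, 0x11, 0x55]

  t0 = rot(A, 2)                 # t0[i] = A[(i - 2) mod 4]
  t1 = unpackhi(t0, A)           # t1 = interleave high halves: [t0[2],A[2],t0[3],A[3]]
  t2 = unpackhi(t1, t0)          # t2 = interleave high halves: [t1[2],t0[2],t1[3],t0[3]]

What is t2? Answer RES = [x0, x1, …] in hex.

RES = [0x08, 0xc5, 0x55, 0x08]

t0 = [0x11, 0x55, 0xc5, 0x08]
t1 = [0xc5, 0x11, 0x08, 0x55]
t2 = [0x08, 0xc5, 0x55, 0x08]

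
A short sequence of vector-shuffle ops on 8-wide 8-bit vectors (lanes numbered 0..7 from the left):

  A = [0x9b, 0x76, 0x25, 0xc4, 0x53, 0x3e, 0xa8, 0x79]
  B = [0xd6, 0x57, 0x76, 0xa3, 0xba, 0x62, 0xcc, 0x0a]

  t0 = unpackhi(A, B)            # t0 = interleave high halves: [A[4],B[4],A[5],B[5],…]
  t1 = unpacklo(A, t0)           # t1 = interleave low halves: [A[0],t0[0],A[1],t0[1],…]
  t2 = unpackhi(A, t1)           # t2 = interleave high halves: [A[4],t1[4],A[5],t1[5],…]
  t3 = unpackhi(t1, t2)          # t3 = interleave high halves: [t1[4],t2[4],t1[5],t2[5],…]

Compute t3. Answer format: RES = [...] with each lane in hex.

RES = [0x25, 0xa8, 0x3e, 0xc4, 0xc4, 0x79, 0x62, 0x62]

→ t0 |53|ba|3e|62|a8|cc|79|0a|
→ t1 |9b|53|76|ba|25|3e|c4|62|
→ t2 |53|25|3e|3e|a8|c4|79|62|
→ t3 |25|a8|3e|c4|c4|79|62|62|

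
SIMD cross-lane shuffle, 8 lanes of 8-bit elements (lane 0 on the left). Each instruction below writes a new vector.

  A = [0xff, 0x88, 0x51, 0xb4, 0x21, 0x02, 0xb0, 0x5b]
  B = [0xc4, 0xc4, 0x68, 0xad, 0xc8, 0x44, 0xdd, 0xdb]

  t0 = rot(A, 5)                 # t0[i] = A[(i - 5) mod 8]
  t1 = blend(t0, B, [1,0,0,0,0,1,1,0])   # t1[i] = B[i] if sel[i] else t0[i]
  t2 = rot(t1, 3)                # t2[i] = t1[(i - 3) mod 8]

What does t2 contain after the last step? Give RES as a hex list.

t0 = [0xb4, 0x21, 0x02, 0xb0, 0x5b, 0xff, 0x88, 0x51]
t1 = [0xc4, 0x21, 0x02, 0xb0, 0x5b, 0x44, 0xdd, 0x51]
t2 = [0x44, 0xdd, 0x51, 0xc4, 0x21, 0x02, 0xb0, 0x5b]

RES = [0x44, 0xdd, 0x51, 0xc4, 0x21, 0x02, 0xb0, 0x5b]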